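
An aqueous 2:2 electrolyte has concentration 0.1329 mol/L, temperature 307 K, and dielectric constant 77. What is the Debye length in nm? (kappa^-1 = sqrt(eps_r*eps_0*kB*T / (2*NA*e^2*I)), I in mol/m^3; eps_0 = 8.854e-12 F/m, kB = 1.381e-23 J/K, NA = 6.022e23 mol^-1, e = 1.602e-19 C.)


Ionic strength I = 0.1329 * 2^2 * 1000 = 531.6 mol/m^3
kappa^-1 = sqrt(77 * 8.854e-12 * 1.381e-23 * 307 / (2 * 6.022e23 * (1.602e-19)^2 * 531.6))
kappa^-1 = 0.419 nm

0.419


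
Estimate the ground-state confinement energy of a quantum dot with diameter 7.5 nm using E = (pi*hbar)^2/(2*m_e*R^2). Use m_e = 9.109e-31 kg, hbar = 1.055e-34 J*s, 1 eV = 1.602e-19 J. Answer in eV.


Radius R = 7.5/2 = 3.75 nm = 3.75e-09 m
E = (pi * 1.055e-34)^2 / (2 * 9.109e-31 * (3.75e-09)^2)
E(J) = 4.28787e-21
E = E(J) / 1.602e-19 = 0.0268 eV

0.0268


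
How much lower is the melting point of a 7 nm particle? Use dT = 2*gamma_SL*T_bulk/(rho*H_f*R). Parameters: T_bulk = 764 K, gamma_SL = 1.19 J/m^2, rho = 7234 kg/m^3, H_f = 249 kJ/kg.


Radius R = 7/2 = 3.5 nm = 3.5e-09 m
Convert H_f = 249 kJ/kg = 249000 J/kg
dT = 2 * gamma_SL * T_bulk / (rho * H_f * R)
dT = 2 * 1.19 * 764 / (7234 * 249000 * 3.5e-09)
dT = 288.4 K

288.4


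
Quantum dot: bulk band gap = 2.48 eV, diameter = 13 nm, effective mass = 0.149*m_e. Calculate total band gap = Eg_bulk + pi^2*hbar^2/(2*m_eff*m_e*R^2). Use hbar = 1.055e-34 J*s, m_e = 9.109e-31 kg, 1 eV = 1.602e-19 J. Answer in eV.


Radius R = 13/2 nm = 6.5e-09 m
Confinement energy dE = pi^2 * hbar^2 / (2 * m_eff * m_e * R^2)
dE = pi^2 * (1.055e-34)^2 / (2 * 0.149 * 9.109e-31 * (6.5e-09)^2) J, divided by 1.602e-19 J/eV
dE = 0.0598 eV
Total band gap = E_g(bulk) + dE = 2.48 + 0.0598 = 2.5398 eV

2.5398


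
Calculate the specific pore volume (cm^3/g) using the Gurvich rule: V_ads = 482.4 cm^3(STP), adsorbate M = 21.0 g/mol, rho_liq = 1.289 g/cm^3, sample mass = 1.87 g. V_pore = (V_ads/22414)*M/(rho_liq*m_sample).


Moles adsorbed n = V_ads / 22414 = 482.4 / 22414 = 2.152226e-02 mol
Liquid volume V_liq = n * M / rho_liq = 2.152226e-02 * 21.0 / 1.289 = 0.35063 cm^3
Specific pore volume V_pore = V_liq / m_sample = 0.35063 / 1.87
V_pore = 0.1875 cm^3/g

0.1875


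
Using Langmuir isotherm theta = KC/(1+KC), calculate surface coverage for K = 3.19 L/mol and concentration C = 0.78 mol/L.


Langmuir isotherm: theta = K*C / (1 + K*C)
K*C = 3.19 * 0.78 = 2.4882
theta = 2.4882 / (1 + 2.4882) = 2.4882 / 3.4882
theta = 0.7133

0.7133


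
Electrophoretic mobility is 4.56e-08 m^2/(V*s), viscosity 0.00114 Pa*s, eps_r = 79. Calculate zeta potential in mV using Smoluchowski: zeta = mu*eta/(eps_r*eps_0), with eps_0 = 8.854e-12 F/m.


Smoluchowski equation: zeta = mu * eta / (eps_r * eps_0)
zeta = 4.56e-08 * 0.00114 / (79 * 8.854e-12)
zeta = 0.07432 V = 74.32 mV

74.32


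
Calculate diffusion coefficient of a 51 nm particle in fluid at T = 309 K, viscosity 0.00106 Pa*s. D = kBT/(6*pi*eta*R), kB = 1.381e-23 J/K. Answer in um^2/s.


Radius R = 51/2 = 25.5 nm = 2.55e-08 m
D = kB*T / (6*pi*eta*R)
D = 1.381e-23 * 309 / (6 * pi * 0.00106 * 2.55e-08)
D = 8.37539e-12 m^2/s = 8.375 um^2/s

8.375


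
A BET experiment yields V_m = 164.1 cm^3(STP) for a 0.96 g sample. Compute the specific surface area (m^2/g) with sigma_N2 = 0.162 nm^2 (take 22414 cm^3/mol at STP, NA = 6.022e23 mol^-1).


Number of moles in monolayer = V_m / 22414 = 164.1 / 22414 = 0.00732132
Number of molecules = moles * NA = 0.00732132 * 6.022e23
SA = molecules * sigma / mass
SA = (164.1 / 22414) * 6.022e23 * 0.162e-18 / 0.96
SA = 744.0 m^2/g

744.0


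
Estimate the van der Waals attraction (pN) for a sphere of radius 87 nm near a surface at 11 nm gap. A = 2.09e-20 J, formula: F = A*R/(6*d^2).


Convert to SI: R = 87 nm = 8.7e-08 m, d = 11 nm = 1.1e-08 m
F = A * R / (6 * d^2)
F = 2.09e-20 * 8.7e-08 / (6 * (1.1e-08)^2)
F = 2.50455e-12 N = 2.505 pN

2.505


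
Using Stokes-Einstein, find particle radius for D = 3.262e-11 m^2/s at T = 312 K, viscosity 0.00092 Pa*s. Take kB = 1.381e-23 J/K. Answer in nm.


Stokes-Einstein: R = kB*T / (6*pi*eta*D)
R = 1.381e-23 * 312 / (6 * pi * 0.00092 * 3.262e-11)
R = 7.61685e-09 m = 7.62 nm

7.62


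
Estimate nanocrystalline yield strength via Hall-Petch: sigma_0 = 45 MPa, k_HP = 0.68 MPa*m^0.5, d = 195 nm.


d = 195 nm = 1.95e-07 m
sqrt(d) = 0.000441588
Hall-Petch contribution = k / sqrt(d) = 0.68 / 0.000441588 = 1539.9 MPa
sigma = sigma_0 + k/sqrt(d) = 45 + 1539.9 = 1584.9 MPa

1584.9


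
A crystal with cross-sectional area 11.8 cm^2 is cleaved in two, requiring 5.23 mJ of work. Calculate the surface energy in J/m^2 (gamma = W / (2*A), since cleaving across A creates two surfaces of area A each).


Convert: A = 11.8 cm^2 = 0.00118 m^2, W = 5.23 mJ = 0.00523 J
Cleaving exposes two faces of area A, so total new surface = 2*A and gamma = W / (2*A)
gamma = 0.00523 / (2 * 0.00118)
gamma = 2.216 J/m^2

2.216


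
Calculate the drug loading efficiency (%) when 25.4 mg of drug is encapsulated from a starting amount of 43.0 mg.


Drug loading efficiency = (drug loaded / drug initial) * 100
DLE = 25.4 / 43.0 * 100
DLE = 0.5907 * 100
DLE = 59.07%

59.07


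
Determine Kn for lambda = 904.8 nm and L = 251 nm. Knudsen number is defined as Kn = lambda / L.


Knudsen number Kn = lambda / L
Kn = 904.8 / 251
Kn = 3.6048

3.6048


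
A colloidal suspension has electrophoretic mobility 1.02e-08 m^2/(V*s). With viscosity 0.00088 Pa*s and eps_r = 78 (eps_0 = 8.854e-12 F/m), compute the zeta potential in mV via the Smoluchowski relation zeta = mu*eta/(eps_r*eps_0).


Smoluchowski equation: zeta = mu * eta / (eps_r * eps_0)
zeta = 1.02e-08 * 0.00088 / (78 * 8.854e-12)
zeta = 0.012997 V = 13.0 mV

13.0


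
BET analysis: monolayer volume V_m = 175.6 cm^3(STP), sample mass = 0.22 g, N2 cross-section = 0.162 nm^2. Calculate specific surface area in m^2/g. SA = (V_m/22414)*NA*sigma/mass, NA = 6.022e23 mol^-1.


Number of moles in monolayer = V_m / 22414 = 175.6 / 22414 = 0.00783439
Number of molecules = moles * NA = 0.00783439 * 6.022e23
SA = molecules * sigma / mass
SA = (175.6 / 22414) * 6.022e23 * 0.162e-18 / 0.22
SA = 3474.1 m^2/g

3474.1


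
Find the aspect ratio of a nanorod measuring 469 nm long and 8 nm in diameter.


Aspect ratio AR = length / diameter
AR = 469 / 8
AR = 58.62

58.62


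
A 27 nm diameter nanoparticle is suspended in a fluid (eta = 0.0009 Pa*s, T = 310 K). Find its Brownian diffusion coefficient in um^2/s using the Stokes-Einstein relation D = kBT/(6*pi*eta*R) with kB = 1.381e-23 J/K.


Radius R = 27/2 = 13.5 nm = 1.35e-08 m
D = kB*T / (6*pi*eta*R)
D = 1.381e-23 * 310 / (6 * pi * 0.0009 * 1.35e-08)
D = 1.8693e-11 m^2/s = 18.693 um^2/s

18.693


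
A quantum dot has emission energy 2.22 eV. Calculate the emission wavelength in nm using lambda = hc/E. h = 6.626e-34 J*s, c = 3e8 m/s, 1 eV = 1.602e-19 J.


Convert energy: E = 2.22 eV = 2.22 * 1.602e-19 = 3.55644e-19 J
lambda = h*c / E = 6.626e-34 * 3e8 / 3.55644e-19
lambda = 5.5893e-07 m = 558.9 nm

558.9


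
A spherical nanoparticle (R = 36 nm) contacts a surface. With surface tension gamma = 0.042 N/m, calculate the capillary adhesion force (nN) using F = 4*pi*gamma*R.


Convert radius: R = 36 nm = 3.6e-08 m
F = 4 * pi * gamma * R
F = 4 * pi * 0.042 * 3.6e-08
F = 1.90004e-08 N = 19.0004 nN

19.0004


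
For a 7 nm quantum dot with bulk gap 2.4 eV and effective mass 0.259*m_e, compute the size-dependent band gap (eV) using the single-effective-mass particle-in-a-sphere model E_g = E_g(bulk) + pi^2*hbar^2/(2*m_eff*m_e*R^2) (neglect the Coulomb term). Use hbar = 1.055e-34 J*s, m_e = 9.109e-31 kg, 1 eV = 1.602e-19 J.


Radius R = 7/2 nm = 3.5e-09 m
Confinement energy dE = pi^2 * hbar^2 / (2 * m_eff * m_e * R^2)
dE = pi^2 * (1.055e-34)^2 / (2 * 0.259 * 9.109e-31 * (3.5e-09)^2) J, divided by 1.602e-19 J/eV
dE = 0.1186 eV
Total band gap = E_g(bulk) + dE = 2.4 + 0.1186 = 2.5186 eV

2.5186


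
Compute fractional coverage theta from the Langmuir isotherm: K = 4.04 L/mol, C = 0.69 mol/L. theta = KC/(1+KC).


Langmuir isotherm: theta = K*C / (1 + K*C)
K*C = 4.04 * 0.69 = 2.7876
theta = 2.7876 / (1 + 2.7876) = 2.7876 / 3.7876
theta = 0.736

0.736


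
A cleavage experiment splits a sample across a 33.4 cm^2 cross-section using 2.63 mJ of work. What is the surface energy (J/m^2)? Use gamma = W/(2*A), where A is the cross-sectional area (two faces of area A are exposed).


Convert: A = 33.4 cm^2 = 0.00334 m^2, W = 2.63 mJ = 0.00263 J
Cleaving exposes two faces of area A, so total new surface = 2*A and gamma = W / (2*A)
gamma = 0.00263 / (2 * 0.00334)
gamma = 0.394 J/m^2

0.394


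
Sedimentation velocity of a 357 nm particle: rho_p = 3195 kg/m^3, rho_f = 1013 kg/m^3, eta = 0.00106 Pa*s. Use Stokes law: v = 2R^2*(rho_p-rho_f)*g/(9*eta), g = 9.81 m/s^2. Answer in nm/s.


Radius R = 357/2 nm = 1.785e-07 m
Density difference = 3195 - 1013 = 2182 kg/m^3
v = 2 * R^2 * (rho_p - rho_f) * g / (9 * eta)
v = 2 * (1.785e-07)^2 * 2182 * 9.81 / (9 * 0.00106)
v = 1.42982e-07 m/s = 142.9821 nm/s

142.9821


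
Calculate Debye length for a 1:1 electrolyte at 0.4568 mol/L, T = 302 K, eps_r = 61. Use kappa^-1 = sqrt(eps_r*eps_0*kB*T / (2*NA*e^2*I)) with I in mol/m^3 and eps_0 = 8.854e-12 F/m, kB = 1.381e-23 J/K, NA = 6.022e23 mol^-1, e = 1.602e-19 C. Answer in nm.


Ionic strength I = 0.4568 * 1^2 * 1000 = 456.8 mol/m^3
kappa^-1 = sqrt(61 * 8.854e-12 * 1.381e-23 * 302 / (2 * 6.022e23 * (1.602e-19)^2 * 456.8))
kappa^-1 = 0.399 nm

0.399


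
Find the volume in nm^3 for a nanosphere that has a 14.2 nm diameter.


Radius r = 14.2/2 = 7.1 nm
Volume V = (4/3) * pi * r^3
V = (4/3) * pi * (7.1)^3
V = 1499.21 nm^3

1499.21


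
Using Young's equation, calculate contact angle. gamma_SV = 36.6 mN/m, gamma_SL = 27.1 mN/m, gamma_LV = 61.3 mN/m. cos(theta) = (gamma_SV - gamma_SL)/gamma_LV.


cos(theta) = (gamma_SV - gamma_SL) / gamma_LV
cos(theta) = (36.6 - 27.1) / 61.3
cos(theta) = 0.154976
theta = arccos(0.154976) = 81.08 degrees

81.08


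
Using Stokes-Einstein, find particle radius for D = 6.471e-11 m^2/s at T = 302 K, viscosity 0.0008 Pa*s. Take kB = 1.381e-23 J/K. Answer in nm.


Stokes-Einstein: R = kB*T / (6*pi*eta*D)
R = 1.381e-23 * 302 / (6 * pi * 0.0008 * 6.471e-11)
R = 4.27404e-09 m = 4.27 nm

4.27


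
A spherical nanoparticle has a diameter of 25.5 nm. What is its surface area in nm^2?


Radius r = 25.5/2 = 12.75 nm
Surface area SA = 4 * pi * r^2
SA = 4 * pi * (12.75)^2
SA = 2042.82 nm^2

2042.82


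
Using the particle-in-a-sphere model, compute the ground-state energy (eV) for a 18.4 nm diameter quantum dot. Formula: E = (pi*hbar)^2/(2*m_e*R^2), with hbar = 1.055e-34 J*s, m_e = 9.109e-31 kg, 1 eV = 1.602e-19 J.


Radius R = 18.4/2 = 9.2 nm = 9.2e-09 m
E = (pi * 1.055e-34)^2 / (2 * 9.109e-31 * (9.2e-09)^2)
E(J) = 7.12407e-22
E = E(J) / 1.602e-19 = 0.0044 eV

0.0044


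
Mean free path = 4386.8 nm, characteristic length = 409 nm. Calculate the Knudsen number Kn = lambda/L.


Knudsen number Kn = lambda / L
Kn = 4386.8 / 409
Kn = 10.7257

10.7257


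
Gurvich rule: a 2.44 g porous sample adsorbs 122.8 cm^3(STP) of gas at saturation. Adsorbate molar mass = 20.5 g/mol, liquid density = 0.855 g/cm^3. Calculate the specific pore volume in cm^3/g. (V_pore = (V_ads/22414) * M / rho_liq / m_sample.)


Moles adsorbed n = V_ads / 22414 = 122.8 / 22414 = 5.478719e-03 mol
Liquid volume V_liq = n * M / rho_liq = 5.478719e-03 * 20.5 / 0.855 = 0.13136 cm^3
Specific pore volume V_pore = V_liq / m_sample = 0.13136 / 2.44
V_pore = 0.0538 cm^3/g

0.0538


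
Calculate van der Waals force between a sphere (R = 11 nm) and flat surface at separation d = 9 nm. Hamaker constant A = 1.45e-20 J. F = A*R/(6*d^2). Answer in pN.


Convert to SI: R = 11 nm = 1.1e-08 m, d = 9 nm = 9e-09 m
F = A * R / (6 * d^2)
F = 1.45e-20 * 1.1e-08 / (6 * (9e-09)^2)
F = 3.28189e-13 N = 0.328 pN

0.328


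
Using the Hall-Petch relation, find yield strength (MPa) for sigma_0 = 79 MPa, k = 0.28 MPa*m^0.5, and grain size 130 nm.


d = 130 nm = 1.3e-07 m
sqrt(d) = 0.0003605551
Hall-Petch contribution = k / sqrt(d) = 0.28 / 0.0003605551 = 776.6 MPa
sigma = sigma_0 + k/sqrt(d) = 79 + 776.6 = 855.6 MPa

855.6


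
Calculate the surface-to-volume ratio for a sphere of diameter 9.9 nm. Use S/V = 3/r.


Radius r = 9.9/2 = 4.95 nm
S/V = 3 / r = 3 / 4.95
S/V = 0.6061 nm^-1

0.6061


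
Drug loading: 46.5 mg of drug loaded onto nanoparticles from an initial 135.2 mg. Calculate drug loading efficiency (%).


Drug loading efficiency = (drug loaded / drug initial) * 100
DLE = 46.5 / 135.2 * 100
DLE = 0.3439 * 100
DLE = 34.39%

34.39


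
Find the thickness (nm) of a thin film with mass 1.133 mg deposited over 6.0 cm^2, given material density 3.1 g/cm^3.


Convert: m = 1.133 mg = 1.1330e-06 kg, A = 6.0 cm^2 = 6.0000e-04 m^2, rho = 3.1 g/cm^3 = 3100 kg/m^3
t = m / (A * rho)
t = 1.1330e-06 / (6.0000e-04 * 3100)
t = 6.0914e-07 m = 609.1 nm

609.1


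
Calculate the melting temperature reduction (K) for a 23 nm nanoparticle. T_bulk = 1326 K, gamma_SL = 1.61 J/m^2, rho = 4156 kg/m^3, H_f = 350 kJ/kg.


Radius R = 23/2 = 11.5 nm = 1.15e-08 m
Convert H_f = 350 kJ/kg = 350000 J/kg
dT = 2 * gamma_SL * T_bulk / (rho * H_f * R)
dT = 2 * 1.61 * 1326 / (4156 * 350000 * 1.15e-08)
dT = 255.2 K

255.2


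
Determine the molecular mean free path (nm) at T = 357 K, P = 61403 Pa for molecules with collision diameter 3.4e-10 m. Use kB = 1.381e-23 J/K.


Mean free path: lambda = kB*T / (sqrt(2) * pi * d^2 * P)
lambda = 1.381e-23 * 357 / (sqrt(2) * pi * (3.4e-10)^2 * 61403)
lambda = 1.56333e-07 m
lambda = 156.33 nm

156.33


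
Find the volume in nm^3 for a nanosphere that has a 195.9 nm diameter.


Radius r = 195.9/2 = 97.95 nm
Volume V = (4/3) * pi * r^3
V = (4/3) * pi * (97.95)^3
V = 3936424.54 nm^3

3936424.54


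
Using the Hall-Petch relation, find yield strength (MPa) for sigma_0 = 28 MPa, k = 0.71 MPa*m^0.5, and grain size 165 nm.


d = 165 nm = 1.65e-07 m
sqrt(d) = 0.0004062019
Hall-Petch contribution = k / sqrt(d) = 0.71 / 0.0004062019 = 1747.9 MPa
sigma = sigma_0 + k/sqrt(d) = 28 + 1747.9 = 1775.9 MPa

1775.9


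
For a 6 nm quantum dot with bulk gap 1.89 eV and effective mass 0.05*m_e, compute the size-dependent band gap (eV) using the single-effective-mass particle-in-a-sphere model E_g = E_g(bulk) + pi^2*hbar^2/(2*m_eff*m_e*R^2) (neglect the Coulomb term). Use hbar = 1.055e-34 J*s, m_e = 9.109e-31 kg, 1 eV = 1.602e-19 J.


Radius R = 6/2 nm = 3e-09 m
Confinement energy dE = pi^2 * hbar^2 / (2 * m_eff * m_e * R^2)
dE = pi^2 * (1.055e-34)^2 / (2 * 0.05 * 9.109e-31 * (3e-09)^2) J, divided by 1.602e-19 J/eV
dE = 0.8364 eV
Total band gap = E_g(bulk) + dE = 1.89 + 0.8364 = 2.7264 eV

2.7264


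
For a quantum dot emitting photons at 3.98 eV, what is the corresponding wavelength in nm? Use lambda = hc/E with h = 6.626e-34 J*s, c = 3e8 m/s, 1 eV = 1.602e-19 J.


Convert energy: E = 3.98 eV = 3.98 * 1.602e-19 = 6.37596e-19 J
lambda = h*c / E = 6.626e-34 * 3e8 / 6.37596e-19
lambda = 3.11765e-07 m = 311.8 nm

311.8


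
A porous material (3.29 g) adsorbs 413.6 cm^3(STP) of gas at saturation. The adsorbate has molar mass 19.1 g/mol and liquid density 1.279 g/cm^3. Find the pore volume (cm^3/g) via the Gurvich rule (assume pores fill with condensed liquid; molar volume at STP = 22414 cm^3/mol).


Moles adsorbed n = V_ads / 22414 = 413.6 / 22414 = 1.845275e-02 mol
Liquid volume V_liq = n * M / rho_liq = 1.845275e-02 * 19.1 / 1.279 = 0.27556 cm^3
Specific pore volume V_pore = V_liq / m_sample = 0.27556 / 3.29
V_pore = 0.0838 cm^3/g

0.0838


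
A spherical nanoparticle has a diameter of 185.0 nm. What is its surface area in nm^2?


Radius r = 185.0/2 = 92.5 nm
Surface area SA = 4 * pi * r^2
SA = 4 * pi * (92.5)^2
SA = 107521.01 nm^2

107521.01


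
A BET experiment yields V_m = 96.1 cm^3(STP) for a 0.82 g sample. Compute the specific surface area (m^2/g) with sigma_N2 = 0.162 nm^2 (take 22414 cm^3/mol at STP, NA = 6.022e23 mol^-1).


Number of moles in monolayer = V_m / 22414 = 96.1 / 22414 = 0.0042875
Number of molecules = moles * NA = 0.0042875 * 6.022e23
SA = molecules * sigma / mass
SA = (96.1 / 22414) * 6.022e23 * 0.162e-18 / 0.82
SA = 510.1 m^2/g

510.1


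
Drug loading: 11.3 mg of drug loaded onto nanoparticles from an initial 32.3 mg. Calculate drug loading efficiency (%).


Drug loading efficiency = (drug loaded / drug initial) * 100
DLE = 11.3 / 32.3 * 100
DLE = 0.3498 * 100
DLE = 34.98%

34.98


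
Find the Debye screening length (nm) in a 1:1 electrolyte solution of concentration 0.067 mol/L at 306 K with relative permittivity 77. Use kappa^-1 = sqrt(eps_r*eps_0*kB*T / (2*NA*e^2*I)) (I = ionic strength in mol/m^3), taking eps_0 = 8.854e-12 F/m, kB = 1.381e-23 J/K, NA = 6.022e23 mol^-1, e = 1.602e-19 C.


Ionic strength I = 0.067 * 1^2 * 1000 = 67 mol/m^3
kappa^-1 = sqrt(77 * 8.854e-12 * 1.381e-23 * 306 / (2 * 6.022e23 * (1.602e-19)^2 * 67))
kappa^-1 = 1.179 nm

1.179


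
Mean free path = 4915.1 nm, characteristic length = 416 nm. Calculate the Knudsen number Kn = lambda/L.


Knudsen number Kn = lambda / L
Kn = 4915.1 / 416
Kn = 11.8151

11.8151


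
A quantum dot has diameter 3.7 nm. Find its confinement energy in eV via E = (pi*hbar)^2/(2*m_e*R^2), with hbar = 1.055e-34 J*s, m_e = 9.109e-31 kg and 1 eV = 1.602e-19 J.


Radius R = 3.7/2 = 1.85 nm = 1.85e-09 m
E = (pi * 1.055e-34)^2 / (2 * 9.109e-31 * (1.85e-09)^2)
E(J) = 1.76182e-20
E = E(J) / 1.602e-19 = 0.11 eV

0.11


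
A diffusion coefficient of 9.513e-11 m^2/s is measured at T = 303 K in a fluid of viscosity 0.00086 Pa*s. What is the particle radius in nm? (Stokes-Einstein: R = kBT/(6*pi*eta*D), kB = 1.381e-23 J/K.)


Stokes-Einstein: R = kB*T / (6*pi*eta*D)
R = 1.381e-23 * 303 / (6 * pi * 0.00086 * 9.513e-11)
R = 2.71343e-09 m = 2.71 nm

2.71


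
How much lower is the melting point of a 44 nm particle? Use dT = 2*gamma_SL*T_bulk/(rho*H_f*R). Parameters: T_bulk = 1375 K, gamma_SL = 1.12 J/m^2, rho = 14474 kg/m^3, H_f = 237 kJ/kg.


Radius R = 44/2 = 22 nm = 2.2e-08 m
Convert H_f = 237 kJ/kg = 237000 J/kg
dT = 2 * gamma_SL * T_bulk / (rho * H_f * R)
dT = 2 * 1.12 * 1375 / (14474 * 237000 * 2.2e-08)
dT = 40.8 K

40.8


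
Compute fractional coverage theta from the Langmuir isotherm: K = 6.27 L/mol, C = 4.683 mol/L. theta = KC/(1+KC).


Langmuir isotherm: theta = K*C / (1 + K*C)
K*C = 6.27 * 4.683 = 29.36241
theta = 29.36241 / (1 + 29.36241) = 29.36241 / 30.36241
theta = 0.9671

0.9671


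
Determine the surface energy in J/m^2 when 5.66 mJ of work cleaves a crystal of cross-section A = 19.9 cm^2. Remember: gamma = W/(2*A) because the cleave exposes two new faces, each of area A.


Convert: A = 19.9 cm^2 = 0.00199 m^2, W = 5.66 mJ = 0.00566 J
Cleaving exposes two faces of area A, so total new surface = 2*A and gamma = W / (2*A)
gamma = 0.00566 / (2 * 0.00199)
gamma = 1.422 J/m^2

1.422


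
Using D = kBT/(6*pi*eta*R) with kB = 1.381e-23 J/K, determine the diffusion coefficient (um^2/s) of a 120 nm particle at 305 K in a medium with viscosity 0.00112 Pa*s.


Radius R = 120/2 = 60 nm = 6e-08 m
D = kB*T / (6*pi*eta*R)
D = 1.381e-23 * 305 / (6 * pi * 0.00112 * 6e-08)
D = 3.32524e-12 m^2/s = 3.325 um^2/s

3.325


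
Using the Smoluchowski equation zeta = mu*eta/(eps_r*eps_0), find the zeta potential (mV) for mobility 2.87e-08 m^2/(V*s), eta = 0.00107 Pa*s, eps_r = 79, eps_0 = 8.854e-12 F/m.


Smoluchowski equation: zeta = mu * eta / (eps_r * eps_0)
zeta = 2.87e-08 * 0.00107 / (79 * 8.854e-12)
zeta = 0.043903 V = 43.9 mV

43.9


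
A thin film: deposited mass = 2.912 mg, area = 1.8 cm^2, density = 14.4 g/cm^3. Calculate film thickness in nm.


Convert: m = 2.912 mg = 2.9120e-06 kg, A = 1.8 cm^2 = 1.8000e-04 m^2, rho = 14.4 g/cm^3 = 14400 kg/m^3
t = m / (A * rho)
t = 2.9120e-06 / (1.8000e-04 * 14400)
t = 1.1235e-06 m = 1123.5 nm

1123.5


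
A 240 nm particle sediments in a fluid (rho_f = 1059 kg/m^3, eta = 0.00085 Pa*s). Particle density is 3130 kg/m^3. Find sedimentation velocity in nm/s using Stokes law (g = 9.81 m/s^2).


Radius R = 240/2 nm = 1.2e-07 m
Density difference = 3130 - 1059 = 2071 kg/m^3
v = 2 * R^2 * (rho_p - rho_f) * g / (9 * eta)
v = 2 * (1.2e-07)^2 * 2071 * 9.81 / (9 * 0.00085)
v = 7.64857e-08 m/s = 76.4857 nm/s

76.4857


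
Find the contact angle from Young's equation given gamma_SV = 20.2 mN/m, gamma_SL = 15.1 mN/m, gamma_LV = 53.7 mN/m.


cos(theta) = (gamma_SV - gamma_SL) / gamma_LV
cos(theta) = (20.2 - 15.1) / 53.7
cos(theta) = 0.094972
theta = arccos(0.094972) = 84.55 degrees

84.55


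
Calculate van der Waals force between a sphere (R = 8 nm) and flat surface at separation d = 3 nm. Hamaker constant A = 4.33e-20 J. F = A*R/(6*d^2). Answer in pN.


Convert to SI: R = 8 nm = 8e-09 m, d = 3 nm = 3e-09 m
F = A * R / (6 * d^2)
F = 4.33e-20 * 8e-09 / (6 * (3e-09)^2)
F = 6.41481e-12 N = 6.415 pN

6.415


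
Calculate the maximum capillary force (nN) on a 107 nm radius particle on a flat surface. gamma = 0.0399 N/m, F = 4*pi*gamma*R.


Convert radius: R = 107 nm = 1.07e-07 m
F = 4 * pi * gamma * R
F = 4 * pi * 0.0399 * 1.07e-07
F = 5.36496e-08 N = 53.6496 nN

53.6496


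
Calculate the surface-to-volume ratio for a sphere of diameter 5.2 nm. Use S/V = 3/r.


Radius r = 5.2/2 = 2.6 nm
S/V = 3 / r = 3 / 2.6
S/V = 1.1538 nm^-1

1.1538


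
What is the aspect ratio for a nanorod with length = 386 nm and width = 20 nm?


Aspect ratio AR = length / diameter
AR = 386 / 20
AR = 19.3

19.3


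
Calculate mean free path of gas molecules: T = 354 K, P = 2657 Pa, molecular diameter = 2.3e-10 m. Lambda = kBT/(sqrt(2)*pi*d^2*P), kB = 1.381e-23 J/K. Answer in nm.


Mean free path: lambda = kB*T / (sqrt(2) * pi * d^2 * P)
lambda = 1.381e-23 * 354 / (sqrt(2) * pi * (2.3e-10)^2 * 2657)
lambda = 7.82861e-06 m
lambda = 7828.61 nm

7828.61


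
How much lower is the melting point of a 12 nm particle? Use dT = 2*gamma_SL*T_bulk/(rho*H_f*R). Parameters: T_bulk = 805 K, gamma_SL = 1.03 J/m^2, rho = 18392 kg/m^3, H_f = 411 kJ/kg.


Radius R = 12/2 = 6 nm = 6e-09 m
Convert H_f = 411 kJ/kg = 411000 J/kg
dT = 2 * gamma_SL * T_bulk / (rho * H_f * R)
dT = 2 * 1.03 * 805 / (18392 * 411000 * 6e-09)
dT = 36.6 K

36.6


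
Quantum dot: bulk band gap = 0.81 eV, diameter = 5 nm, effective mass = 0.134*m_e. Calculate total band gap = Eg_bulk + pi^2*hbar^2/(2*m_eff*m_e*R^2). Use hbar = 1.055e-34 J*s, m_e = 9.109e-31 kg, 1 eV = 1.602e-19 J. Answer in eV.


Radius R = 5/2 nm = 2.5e-09 m
Confinement energy dE = pi^2 * hbar^2 / (2 * m_eff * m_e * R^2)
dE = pi^2 * (1.055e-34)^2 / (2 * 0.134 * 9.109e-31 * (2.5e-09)^2) J, divided by 1.602e-19 J/eV
dE = 0.4494 eV
Total band gap = E_g(bulk) + dE = 0.81 + 0.4494 = 1.2594 eV

1.2594


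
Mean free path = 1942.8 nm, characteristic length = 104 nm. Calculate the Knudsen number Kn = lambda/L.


Knudsen number Kn = lambda / L
Kn = 1942.8 / 104
Kn = 18.6808

18.6808


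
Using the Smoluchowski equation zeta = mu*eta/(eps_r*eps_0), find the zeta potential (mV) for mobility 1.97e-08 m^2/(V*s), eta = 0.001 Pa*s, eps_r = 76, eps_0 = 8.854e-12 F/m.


Smoluchowski equation: zeta = mu * eta / (eps_r * eps_0)
zeta = 1.97e-08 * 0.001 / (76 * 8.854e-12)
zeta = 0.029276 V = 29.28 mV

29.28


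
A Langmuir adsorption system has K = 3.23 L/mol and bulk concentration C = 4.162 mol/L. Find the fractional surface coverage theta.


Langmuir isotherm: theta = K*C / (1 + K*C)
K*C = 3.23 * 4.162 = 13.44326
theta = 13.44326 / (1 + 13.44326) = 13.44326 / 14.44326
theta = 0.9308

0.9308


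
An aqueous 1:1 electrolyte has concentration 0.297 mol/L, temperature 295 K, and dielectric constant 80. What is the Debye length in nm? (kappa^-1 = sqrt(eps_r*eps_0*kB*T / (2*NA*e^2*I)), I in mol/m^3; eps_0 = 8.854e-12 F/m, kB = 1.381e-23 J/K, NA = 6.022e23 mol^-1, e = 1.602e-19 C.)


Ionic strength I = 0.297 * 1^2 * 1000 = 297 mol/m^3
kappa^-1 = sqrt(80 * 8.854e-12 * 1.381e-23 * 295 / (2 * 6.022e23 * (1.602e-19)^2 * 297))
kappa^-1 = 0.561 nm

0.561


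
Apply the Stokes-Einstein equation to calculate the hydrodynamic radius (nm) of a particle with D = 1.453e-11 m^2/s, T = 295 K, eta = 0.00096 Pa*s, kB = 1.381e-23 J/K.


Stokes-Einstein: R = kB*T / (6*pi*eta*D)
R = 1.381e-23 * 295 / (6 * pi * 0.00096 * 1.453e-11)
R = 1.54945e-08 m = 15.49 nm

15.49


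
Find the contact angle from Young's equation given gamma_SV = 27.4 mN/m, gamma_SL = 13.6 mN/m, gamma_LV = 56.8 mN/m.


cos(theta) = (gamma_SV - gamma_SL) / gamma_LV
cos(theta) = (27.4 - 13.6) / 56.8
cos(theta) = 0.242958
theta = arccos(0.242958) = 75.94 degrees

75.94


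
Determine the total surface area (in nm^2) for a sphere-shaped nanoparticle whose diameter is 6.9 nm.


Radius r = 6.9/2 = 3.45 nm
Surface area SA = 4 * pi * r^2
SA = 4 * pi * (3.45)^2
SA = 149.57 nm^2

149.57


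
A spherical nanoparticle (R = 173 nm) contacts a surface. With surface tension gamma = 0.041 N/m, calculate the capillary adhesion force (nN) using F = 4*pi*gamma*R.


Convert radius: R = 173 nm = 1.73e-07 m
F = 4 * pi * gamma * R
F = 4 * pi * 0.041 * 1.73e-07
F = 8.91333e-08 N = 89.1333 nN

89.1333


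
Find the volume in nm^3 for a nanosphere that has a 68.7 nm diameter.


Radius r = 68.7/2 = 34.35 nm
Volume V = (4/3) * pi * r^3
V = (4/3) * pi * (34.35)^3
V = 169773.08 nm^3

169773.08


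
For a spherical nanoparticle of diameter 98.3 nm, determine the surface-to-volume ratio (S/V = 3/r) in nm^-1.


Radius r = 98.3/2 = 49.15 nm
S/V = 3 / r = 3 / 49.15
S/V = 0.061 nm^-1

0.061


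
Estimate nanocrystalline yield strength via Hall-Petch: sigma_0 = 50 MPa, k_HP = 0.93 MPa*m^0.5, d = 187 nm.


d = 187 nm = 1.87e-07 m
sqrt(d) = 0.000432435
Hall-Petch contribution = k / sqrt(d) = 0.93 / 0.000432435 = 2150.6 MPa
sigma = sigma_0 + k/sqrt(d) = 50 + 2150.6 = 2200.6 MPa

2200.6


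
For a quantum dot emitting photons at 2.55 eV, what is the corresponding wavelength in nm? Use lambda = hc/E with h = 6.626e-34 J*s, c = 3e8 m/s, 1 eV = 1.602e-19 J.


Convert energy: E = 2.55 eV = 2.55 * 1.602e-19 = 4.0851e-19 J
lambda = h*c / E = 6.626e-34 * 3e8 / 4.0851e-19
lambda = 4.86598e-07 m = 486.6 nm

486.6


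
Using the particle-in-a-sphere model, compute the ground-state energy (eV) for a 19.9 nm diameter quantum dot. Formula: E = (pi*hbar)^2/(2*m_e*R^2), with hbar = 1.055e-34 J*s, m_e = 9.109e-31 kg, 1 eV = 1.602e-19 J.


Radius R = 19.9/2 = 9.95 nm = 9.95e-09 m
E = (pi * 1.055e-34)^2 / (2 * 9.109e-31 * (9.95e-09)^2)
E(J) = 6.09057e-22
E = E(J) / 1.602e-19 = 0.0038 eV

0.0038


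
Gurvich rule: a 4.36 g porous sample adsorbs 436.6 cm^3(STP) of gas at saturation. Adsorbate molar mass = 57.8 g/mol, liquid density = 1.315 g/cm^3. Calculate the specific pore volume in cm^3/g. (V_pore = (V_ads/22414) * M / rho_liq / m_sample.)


Moles adsorbed n = V_ads / 22414 = 436.6 / 22414 = 1.947890e-02 mol
Liquid volume V_liq = n * M / rho_liq = 1.947890e-02 * 57.8 / 1.315 = 0.85618 cm^3
Specific pore volume V_pore = V_liq / m_sample = 0.85618 / 4.36
V_pore = 0.1964 cm^3/g

0.1964


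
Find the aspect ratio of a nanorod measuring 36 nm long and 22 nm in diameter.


Aspect ratio AR = length / diameter
AR = 36 / 22
AR = 1.64

1.64


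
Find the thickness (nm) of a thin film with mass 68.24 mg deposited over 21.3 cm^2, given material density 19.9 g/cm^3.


Convert: m = 68.24 mg = 6.8240e-05 kg, A = 21.3 cm^2 = 2.1300e-03 m^2, rho = 19.9 g/cm^3 = 19900 kg/m^3
t = m / (A * rho)
t = 6.8240e-05 / (2.1300e-03 * 19900)
t = 1.6099e-06 m = 1609.9 nm

1609.9


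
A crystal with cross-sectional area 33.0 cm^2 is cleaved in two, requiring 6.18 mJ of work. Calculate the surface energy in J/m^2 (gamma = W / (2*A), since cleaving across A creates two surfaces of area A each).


Convert: A = 33.0 cm^2 = 0.0033 m^2, W = 6.18 mJ = 0.00618 J
Cleaving exposes two faces of area A, so total new surface = 2*A and gamma = W / (2*A)
gamma = 0.00618 / (2 * 0.0033)
gamma = 0.936 J/m^2

0.936


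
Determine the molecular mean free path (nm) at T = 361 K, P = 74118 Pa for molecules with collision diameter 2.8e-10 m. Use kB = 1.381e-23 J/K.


Mean free path: lambda = kB*T / (sqrt(2) * pi * d^2 * P)
lambda = 1.381e-23 * 361 / (sqrt(2) * pi * (2.8e-10)^2 * 74118)
lambda = 1.93106e-07 m
lambda = 193.11 nm

193.11


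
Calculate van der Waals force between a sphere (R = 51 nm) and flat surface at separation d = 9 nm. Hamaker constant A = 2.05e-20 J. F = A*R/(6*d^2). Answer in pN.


Convert to SI: R = 51 nm = 5.1e-08 m, d = 9 nm = 9e-09 m
F = A * R / (6 * d^2)
F = 2.05e-20 * 5.1e-08 / (6 * (9e-09)^2)
F = 2.15123e-12 N = 2.151 pN

2.151


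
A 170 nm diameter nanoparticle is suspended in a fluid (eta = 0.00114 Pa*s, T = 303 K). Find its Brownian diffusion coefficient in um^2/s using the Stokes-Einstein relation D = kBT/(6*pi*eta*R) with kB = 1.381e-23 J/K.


Radius R = 170/2 = 85 nm = 8.5e-08 m
D = kB*T / (6*pi*eta*R)
D = 1.381e-23 * 303 / (6 * pi * 0.00114 * 8.5e-08)
D = 2.29093e-12 m^2/s = 2.291 um^2/s

2.291


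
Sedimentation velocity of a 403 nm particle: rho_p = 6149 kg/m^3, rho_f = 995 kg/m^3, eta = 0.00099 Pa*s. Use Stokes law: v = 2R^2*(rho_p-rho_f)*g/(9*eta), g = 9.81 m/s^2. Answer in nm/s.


Radius R = 403/2 nm = 2.015e-07 m
Density difference = 6149 - 995 = 5154 kg/m^3
v = 2 * R^2 * (rho_p - rho_f) * g / (9 * eta)
v = 2 * (2.015e-07)^2 * 5154 * 9.81 / (9 * 0.00099)
v = 4.60804e-07 m/s = 460.8035 nm/s

460.8035


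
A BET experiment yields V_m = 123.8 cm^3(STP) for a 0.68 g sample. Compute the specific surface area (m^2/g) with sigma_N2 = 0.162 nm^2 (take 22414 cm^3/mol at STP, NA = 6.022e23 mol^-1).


Number of moles in monolayer = V_m / 22414 = 123.8 / 22414 = 0.00552333
Number of molecules = moles * NA = 0.00552333 * 6.022e23
SA = molecules * sigma / mass
SA = (123.8 / 22414) * 6.022e23 * 0.162e-18 / 0.68
SA = 792.4 m^2/g

792.4


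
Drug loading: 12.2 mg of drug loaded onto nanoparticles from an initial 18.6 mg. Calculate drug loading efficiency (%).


Drug loading efficiency = (drug loaded / drug initial) * 100
DLE = 12.2 / 18.6 * 100
DLE = 0.6559 * 100
DLE = 65.59%

65.59


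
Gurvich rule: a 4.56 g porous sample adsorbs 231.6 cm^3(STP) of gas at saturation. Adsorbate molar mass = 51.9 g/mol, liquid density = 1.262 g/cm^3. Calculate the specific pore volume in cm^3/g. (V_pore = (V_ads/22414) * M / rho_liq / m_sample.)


Moles adsorbed n = V_ads / 22414 = 231.6 / 22414 = 1.033283e-02 mol
Liquid volume V_liq = n * M / rho_liq = 1.033283e-02 * 51.9 / 1.262 = 0.42494 cm^3
Specific pore volume V_pore = V_liq / m_sample = 0.42494 / 4.56
V_pore = 0.0932 cm^3/g

0.0932


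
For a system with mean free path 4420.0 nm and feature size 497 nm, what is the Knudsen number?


Knudsen number Kn = lambda / L
Kn = 4420.0 / 497
Kn = 8.8934

8.8934


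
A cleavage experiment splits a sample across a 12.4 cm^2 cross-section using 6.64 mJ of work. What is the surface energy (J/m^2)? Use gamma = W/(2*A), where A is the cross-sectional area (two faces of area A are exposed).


Convert: A = 12.4 cm^2 = 0.00124 m^2, W = 6.64 mJ = 0.00664 J
Cleaving exposes two faces of area A, so total new surface = 2*A and gamma = W / (2*A)
gamma = 0.00664 / (2 * 0.00124)
gamma = 2.677 J/m^2

2.677


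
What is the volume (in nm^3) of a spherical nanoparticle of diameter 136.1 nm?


Radius r = 136.1/2 = 68.05 nm
Volume V = (4/3) * pi * r^3
V = (4/3) * pi * (68.05)^3
V = 1319997.16 nm^3

1319997.16


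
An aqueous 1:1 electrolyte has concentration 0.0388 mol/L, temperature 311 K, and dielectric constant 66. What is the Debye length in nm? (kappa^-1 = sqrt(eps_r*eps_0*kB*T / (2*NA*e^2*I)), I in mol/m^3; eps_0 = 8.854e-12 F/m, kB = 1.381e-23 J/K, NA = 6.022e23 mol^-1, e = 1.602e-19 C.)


Ionic strength I = 0.0388 * 1^2 * 1000 = 38.8 mol/m^3
kappa^-1 = sqrt(66 * 8.854e-12 * 1.381e-23 * 311 / (2 * 6.022e23 * (1.602e-19)^2 * 38.8))
kappa^-1 = 1.447 nm

1.447


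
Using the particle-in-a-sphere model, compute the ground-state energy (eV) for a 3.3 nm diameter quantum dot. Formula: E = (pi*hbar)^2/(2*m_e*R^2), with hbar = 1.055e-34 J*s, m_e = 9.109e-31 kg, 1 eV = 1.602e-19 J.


Radius R = 3.3/2 = 1.65 nm = 1.65e-09 m
E = (pi * 1.055e-34)^2 / (2 * 9.109e-31 * (1.65e-09)^2)
E(J) = 2.21481e-20
E = E(J) / 1.602e-19 = 0.1383 eV

0.1383


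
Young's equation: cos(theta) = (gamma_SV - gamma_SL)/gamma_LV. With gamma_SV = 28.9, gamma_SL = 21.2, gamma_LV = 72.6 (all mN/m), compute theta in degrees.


cos(theta) = (gamma_SV - gamma_SL) / gamma_LV
cos(theta) = (28.9 - 21.2) / 72.6
cos(theta) = 0.106061
theta = arccos(0.106061) = 83.91 degrees

83.91


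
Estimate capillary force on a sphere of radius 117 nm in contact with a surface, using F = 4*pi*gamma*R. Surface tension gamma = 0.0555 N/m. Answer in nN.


Convert radius: R = 117 nm = 1.17e-07 m
F = 4 * pi * gamma * R
F = 4 * pi * 0.0555 * 1.17e-07
F = 8.15997e-08 N = 81.5997 nN

81.5997


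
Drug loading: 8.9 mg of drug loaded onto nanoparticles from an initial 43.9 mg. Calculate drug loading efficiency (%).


Drug loading efficiency = (drug loaded / drug initial) * 100
DLE = 8.9 / 43.9 * 100
DLE = 0.2027 * 100
DLE = 20.27%

20.27


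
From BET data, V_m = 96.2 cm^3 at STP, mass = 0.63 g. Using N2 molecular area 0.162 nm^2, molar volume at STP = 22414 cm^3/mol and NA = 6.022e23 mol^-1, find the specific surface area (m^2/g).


Number of moles in monolayer = V_m / 22414 = 96.2 / 22414 = 0.00429196
Number of molecules = moles * NA = 0.00429196 * 6.022e23
SA = molecules * sigma / mass
SA = (96.2 / 22414) * 6.022e23 * 0.162e-18 / 0.63
SA = 664.6 m^2/g

664.6


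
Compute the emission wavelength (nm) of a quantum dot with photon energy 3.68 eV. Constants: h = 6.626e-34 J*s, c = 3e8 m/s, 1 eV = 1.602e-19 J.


Convert energy: E = 3.68 eV = 3.68 * 1.602e-19 = 5.89536e-19 J
lambda = h*c / E = 6.626e-34 * 3e8 / 5.89536e-19
lambda = 3.3718e-07 m = 337.2 nm

337.2


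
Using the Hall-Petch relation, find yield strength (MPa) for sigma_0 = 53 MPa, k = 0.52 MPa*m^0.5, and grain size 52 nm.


d = 52 nm = 5.2e-08 m
sqrt(d) = 0.0002280351
Hall-Petch contribution = k / sqrt(d) = 0.52 / 0.0002280351 = 2280.4 MPa
sigma = sigma_0 + k/sqrt(d) = 53 + 2280.4 = 2333.4 MPa

2333.4


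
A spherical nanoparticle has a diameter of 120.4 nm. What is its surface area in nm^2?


Radius r = 120.4/2 = 60.2 nm
Surface area SA = 4 * pi * r^2
SA = 4 * pi * (60.2)^2
SA = 45541.03 nm^2

45541.03


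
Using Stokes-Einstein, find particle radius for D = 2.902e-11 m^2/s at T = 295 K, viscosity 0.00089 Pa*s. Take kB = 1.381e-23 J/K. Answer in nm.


Stokes-Einstein: R = kB*T / (6*pi*eta*D)
R = 1.381e-23 * 295 / (6 * pi * 0.00089 * 2.902e-11)
R = 8.36811e-09 m = 8.37 nm

8.37


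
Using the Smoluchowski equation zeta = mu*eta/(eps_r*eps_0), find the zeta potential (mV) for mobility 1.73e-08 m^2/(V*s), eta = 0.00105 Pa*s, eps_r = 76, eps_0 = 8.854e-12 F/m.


Smoluchowski equation: zeta = mu * eta / (eps_r * eps_0)
zeta = 1.73e-08 * 0.00105 / (76 * 8.854e-12)
zeta = 0.026995 V = 26.99 mV

26.99


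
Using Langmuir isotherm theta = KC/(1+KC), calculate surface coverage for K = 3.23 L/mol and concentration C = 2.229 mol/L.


Langmuir isotherm: theta = K*C / (1 + K*C)
K*C = 3.23 * 2.229 = 7.19967
theta = 7.19967 / (1 + 7.19967) = 7.19967 / 8.19967
theta = 0.878

0.878


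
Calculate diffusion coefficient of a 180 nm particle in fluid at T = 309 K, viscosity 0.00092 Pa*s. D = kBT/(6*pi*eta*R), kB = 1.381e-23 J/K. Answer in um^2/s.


Radius R = 180/2 = 90 nm = 9e-08 m
D = kB*T / (6*pi*eta*R)
D = 1.381e-23 * 309 / (6 * pi * 0.00092 * 9e-08)
D = 2.73414e-12 m^2/s = 2.734 um^2/s

2.734


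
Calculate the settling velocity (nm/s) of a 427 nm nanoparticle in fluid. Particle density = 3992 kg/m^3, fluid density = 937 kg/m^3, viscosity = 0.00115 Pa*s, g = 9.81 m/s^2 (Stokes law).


Radius R = 427/2 nm = 2.135e-07 m
Density difference = 3992 - 937 = 3055 kg/m^3
v = 2 * R^2 * (rho_p - rho_f) * g / (9 * eta)
v = 2 * (2.135e-07)^2 * 3055 * 9.81 / (9 * 0.00115)
v = 2.63977e-07 m/s = 263.9767 nm/s

263.9767


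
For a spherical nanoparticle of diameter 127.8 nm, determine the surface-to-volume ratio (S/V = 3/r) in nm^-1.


Radius r = 127.8/2 = 63.9 nm
S/V = 3 / r = 3 / 63.9
S/V = 0.0469 nm^-1

0.0469


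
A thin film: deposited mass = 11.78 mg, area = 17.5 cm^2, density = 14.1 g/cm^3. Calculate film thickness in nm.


Convert: m = 11.78 mg = 1.1780e-05 kg, A = 17.5 cm^2 = 1.7500e-03 m^2, rho = 14.1 g/cm^3 = 14100 kg/m^3
t = m / (A * rho)
t = 1.1780e-05 / (1.7500e-03 * 14100)
t = 4.7741e-07 m = 477.4 nm

477.4


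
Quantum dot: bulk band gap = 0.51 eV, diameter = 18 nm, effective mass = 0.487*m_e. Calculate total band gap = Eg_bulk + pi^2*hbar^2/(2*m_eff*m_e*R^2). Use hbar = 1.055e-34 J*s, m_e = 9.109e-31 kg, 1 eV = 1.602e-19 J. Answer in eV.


Radius R = 18/2 nm = 9e-09 m
Confinement energy dE = pi^2 * hbar^2 / (2 * m_eff * m_e * R^2)
dE = pi^2 * (1.055e-34)^2 / (2 * 0.487 * 9.109e-31 * (9e-09)^2) J, divided by 1.602e-19 J/eV
dE = 0.0095 eV
Total band gap = E_g(bulk) + dE = 0.51 + 0.0095 = 0.5195 eV

0.5195


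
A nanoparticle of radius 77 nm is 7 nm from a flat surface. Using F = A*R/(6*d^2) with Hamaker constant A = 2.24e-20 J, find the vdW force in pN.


Convert to SI: R = 77 nm = 7.7e-08 m, d = 7 nm = 7e-09 m
F = A * R / (6 * d^2)
F = 2.24e-20 * 7.7e-08 / (6 * (7e-09)^2)
F = 5.86667e-12 N = 5.867 pN

5.867


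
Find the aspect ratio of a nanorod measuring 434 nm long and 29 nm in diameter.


Aspect ratio AR = length / diameter
AR = 434 / 29
AR = 14.97

14.97


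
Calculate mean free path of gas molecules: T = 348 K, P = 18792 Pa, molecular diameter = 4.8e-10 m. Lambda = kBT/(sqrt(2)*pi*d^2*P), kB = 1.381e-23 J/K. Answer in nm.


Mean free path: lambda = kB*T / (sqrt(2) * pi * d^2 * P)
lambda = 1.381e-23 * 348 / (sqrt(2) * pi * (4.8e-10)^2 * 18792)
lambda = 2.49835e-07 m
lambda = 249.83 nm

249.83


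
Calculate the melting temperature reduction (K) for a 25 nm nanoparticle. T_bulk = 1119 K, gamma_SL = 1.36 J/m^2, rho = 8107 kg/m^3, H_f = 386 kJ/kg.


Radius R = 25/2 = 12.5 nm = 1.25e-08 m
Convert H_f = 386 kJ/kg = 386000 J/kg
dT = 2 * gamma_SL * T_bulk / (rho * H_f * R)
dT = 2 * 1.36 * 1119 / (8107 * 386000 * 1.25e-08)
dT = 77.8 K

77.8


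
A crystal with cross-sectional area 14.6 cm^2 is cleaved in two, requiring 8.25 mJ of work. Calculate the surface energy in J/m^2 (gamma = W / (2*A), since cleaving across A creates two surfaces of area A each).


Convert: A = 14.6 cm^2 = 0.00146 m^2, W = 8.25 mJ = 0.00825 J
Cleaving exposes two faces of area A, so total new surface = 2*A and gamma = W / (2*A)
gamma = 0.00825 / (2 * 0.00146)
gamma = 2.825 J/m^2

2.825


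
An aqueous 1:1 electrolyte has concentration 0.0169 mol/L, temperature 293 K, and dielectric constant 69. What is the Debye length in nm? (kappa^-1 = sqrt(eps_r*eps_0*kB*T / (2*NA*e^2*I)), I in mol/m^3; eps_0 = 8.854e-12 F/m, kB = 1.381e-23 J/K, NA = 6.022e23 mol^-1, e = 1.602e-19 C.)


Ionic strength I = 0.0169 * 1^2 * 1000 = 16.9 mol/m^3
kappa^-1 = sqrt(69 * 8.854e-12 * 1.381e-23 * 293 / (2 * 6.022e23 * (1.602e-19)^2 * 16.9))
kappa^-1 = 2.175 nm

2.175


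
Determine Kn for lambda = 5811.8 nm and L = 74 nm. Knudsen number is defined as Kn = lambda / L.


Knudsen number Kn = lambda / L
Kn = 5811.8 / 74
Kn = 78.5378

78.5378


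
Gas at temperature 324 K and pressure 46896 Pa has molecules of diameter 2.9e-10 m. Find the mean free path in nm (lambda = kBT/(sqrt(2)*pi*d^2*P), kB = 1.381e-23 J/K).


Mean free path: lambda = kB*T / (sqrt(2) * pi * d^2 * P)
lambda = 1.381e-23 * 324 / (sqrt(2) * pi * (2.9e-10)^2 * 46896)
lambda = 2.55354e-07 m
lambda = 255.35 nm

255.35


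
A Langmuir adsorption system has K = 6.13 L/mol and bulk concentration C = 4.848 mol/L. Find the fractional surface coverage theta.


Langmuir isotherm: theta = K*C / (1 + K*C)
K*C = 6.13 * 4.848 = 29.71824
theta = 29.71824 / (1 + 29.71824) = 29.71824 / 30.71824
theta = 0.9674

0.9674
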